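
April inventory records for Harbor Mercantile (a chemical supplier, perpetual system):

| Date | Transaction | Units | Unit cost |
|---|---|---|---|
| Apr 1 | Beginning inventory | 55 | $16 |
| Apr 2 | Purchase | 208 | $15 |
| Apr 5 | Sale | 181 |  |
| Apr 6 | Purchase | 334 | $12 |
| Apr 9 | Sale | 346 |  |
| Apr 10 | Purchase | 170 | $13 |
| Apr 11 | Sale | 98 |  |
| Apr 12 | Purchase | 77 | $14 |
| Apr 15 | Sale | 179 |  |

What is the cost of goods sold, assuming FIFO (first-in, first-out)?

COGS = $10,736

Apr 5, 181 sold [FIFO — oldest first]: 55 @ $16 + 126 @ $15 = $2,770
Apr 9, 346 sold [FIFO — oldest first]: 82 @ $15 + 264 @ $12 = $4,398
Apr 11, 98 sold [FIFO — oldest first]: 70 @ $12 + 28 @ $13 = $1,204
Apr 15, 179 sold [FIFO — oldest first]: 142 @ $13 + 37 @ $14 = $2,364
Total COGS = $2,770 + $4,398 + $1,204 + $2,364 = $10,736
Ending inventory: 40 @ $14 = $560
Check: goods available $11,296 = COGS $10,736 + ending $560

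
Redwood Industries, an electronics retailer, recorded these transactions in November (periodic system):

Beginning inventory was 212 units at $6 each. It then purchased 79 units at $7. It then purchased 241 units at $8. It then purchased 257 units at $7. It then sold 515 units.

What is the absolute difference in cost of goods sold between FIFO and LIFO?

$229

FIFO COGS: 212 @ $6 + 79 @ $7 + 224 @ $8 = $3,617
LIFO COGS: 257 @ $7 + 241 @ $8 + 17 @ $7 = $3,846
Difference = |$3,617 − $3,846| = $229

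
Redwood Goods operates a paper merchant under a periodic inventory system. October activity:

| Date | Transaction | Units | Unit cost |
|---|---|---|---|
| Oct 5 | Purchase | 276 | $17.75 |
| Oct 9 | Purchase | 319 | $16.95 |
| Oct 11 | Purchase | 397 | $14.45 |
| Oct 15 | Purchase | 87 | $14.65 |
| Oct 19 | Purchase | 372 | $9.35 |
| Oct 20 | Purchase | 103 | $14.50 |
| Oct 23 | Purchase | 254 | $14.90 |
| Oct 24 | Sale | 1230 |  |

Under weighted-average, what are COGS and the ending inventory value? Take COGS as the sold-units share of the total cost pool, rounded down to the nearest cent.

Oct 24, sell 1230: 1230/1808 × $26,073.55 → $17,738.08
Ending inventory (cost pool remaining) = $8,335.47

COGS = $17,738.08; ending inventory = $8,335.47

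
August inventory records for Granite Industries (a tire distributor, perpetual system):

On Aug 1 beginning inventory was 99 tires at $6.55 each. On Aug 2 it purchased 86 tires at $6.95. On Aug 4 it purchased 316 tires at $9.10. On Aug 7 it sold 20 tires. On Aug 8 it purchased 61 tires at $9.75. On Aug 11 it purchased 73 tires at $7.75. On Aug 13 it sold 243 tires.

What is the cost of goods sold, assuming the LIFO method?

Aug 7, 20 sold [LIFO — newest first]: 20 @ $9.10 = $182.00
Aug 13, 243 sold [LIFO — newest first]: 73 @ $7.75 + 61 @ $9.75 + 109 @ $9.10 = $2,152.40
Total COGS = $182.00 + $2,152.40 = $2,334.40
Ending inventory: 99 @ $6.55 + 86 @ $6.95 + 187 @ $9.10 = $2,947.85
Check: goods available $5,282.25 = COGS $2,334.40 + ending $2,947.85

COGS = $2,334.40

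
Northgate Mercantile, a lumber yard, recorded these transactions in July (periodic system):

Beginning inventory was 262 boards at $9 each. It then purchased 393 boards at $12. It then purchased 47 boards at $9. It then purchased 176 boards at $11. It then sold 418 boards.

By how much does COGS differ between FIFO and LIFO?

$469

FIFO COGS: 262 @ $9 + 156 @ $12 = $4,230
LIFO COGS: 176 @ $11 + 47 @ $9 + 195 @ $12 = $4,699
Difference = |$4,230 − $4,699| = $469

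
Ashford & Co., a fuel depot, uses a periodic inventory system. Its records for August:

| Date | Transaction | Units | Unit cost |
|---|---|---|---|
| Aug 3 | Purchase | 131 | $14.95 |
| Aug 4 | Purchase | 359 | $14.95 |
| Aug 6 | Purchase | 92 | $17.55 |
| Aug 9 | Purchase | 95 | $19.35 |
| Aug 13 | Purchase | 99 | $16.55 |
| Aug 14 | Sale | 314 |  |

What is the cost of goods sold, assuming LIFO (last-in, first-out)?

Aug 14, 314 sold [LIFO — newest first]: 99 @ $16.55 + 95 @ $19.35 + 92 @ $17.55 + 28 @ $14.95 = $5,509.90
Ending inventory: 131 @ $14.95 + 331 @ $14.95 = $6,906.90

COGS = $5,509.90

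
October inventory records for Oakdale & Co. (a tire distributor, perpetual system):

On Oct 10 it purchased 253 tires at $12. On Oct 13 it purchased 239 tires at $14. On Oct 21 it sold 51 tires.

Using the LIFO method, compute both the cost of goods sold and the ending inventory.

Oct 21, 51 sold [LIFO — newest first]: 51 @ $14 = $714
Ending inventory: 253 @ $12 + 188 @ $14 = $5,668

COGS = $714; ending inventory = $5,668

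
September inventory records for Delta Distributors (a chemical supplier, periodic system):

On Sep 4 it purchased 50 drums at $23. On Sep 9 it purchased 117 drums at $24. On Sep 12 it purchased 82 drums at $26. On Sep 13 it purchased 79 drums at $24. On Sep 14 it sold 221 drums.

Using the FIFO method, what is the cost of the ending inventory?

Sep 14, 221 sold [FIFO — oldest first]: 50 @ $23 + 117 @ $24 + 54 @ $26 = $5,362
Ending inventory: 28 @ $26 + 79 @ $24 = $2,624

Ending inventory = $2,624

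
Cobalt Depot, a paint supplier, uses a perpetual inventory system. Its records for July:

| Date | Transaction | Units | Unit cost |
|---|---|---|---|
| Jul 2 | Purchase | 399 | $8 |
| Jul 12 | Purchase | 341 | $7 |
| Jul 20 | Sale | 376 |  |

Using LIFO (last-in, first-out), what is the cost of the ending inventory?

Jul 20, 376 sold [LIFO — newest first]: 341 @ $7 + 35 @ $8 = $2,667
Ending inventory: 364 @ $8 = $2,912

Ending inventory = $2,912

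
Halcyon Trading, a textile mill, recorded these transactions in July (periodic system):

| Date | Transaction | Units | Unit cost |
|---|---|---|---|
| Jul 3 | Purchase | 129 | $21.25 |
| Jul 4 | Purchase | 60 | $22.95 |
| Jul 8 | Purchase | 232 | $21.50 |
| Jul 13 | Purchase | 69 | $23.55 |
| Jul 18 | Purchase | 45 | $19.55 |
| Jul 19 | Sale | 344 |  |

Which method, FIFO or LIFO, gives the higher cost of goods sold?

FIFO COGS: 129 @ $21.25 + 60 @ $22.95 + 155 @ $21.50 = $7,450.75
LIFO COGS: 45 @ $19.55 + 69 @ $23.55 + 230 @ $21.50 = $7,449.70

FIFO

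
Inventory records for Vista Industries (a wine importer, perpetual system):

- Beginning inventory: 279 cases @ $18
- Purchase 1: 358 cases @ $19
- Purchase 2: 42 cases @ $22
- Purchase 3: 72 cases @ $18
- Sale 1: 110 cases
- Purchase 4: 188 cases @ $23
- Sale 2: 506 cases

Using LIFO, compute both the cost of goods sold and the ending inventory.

COGS = $12,510; ending inventory = $5,858

Sale 1 (110) [LIFO — newest first]: 72 @ $18 + 38 @ $22 = $2,132
Sale 2 (506) [LIFO — newest first]: 188 @ $23 + 4 @ $22 + 314 @ $19 = $10,378
Total COGS = $2,132 + $10,378 = $12,510
Ending inventory: 279 @ $18 + 44 @ $19 = $5,858
Check: goods available $18,368 = COGS $12,510 + ending $5,858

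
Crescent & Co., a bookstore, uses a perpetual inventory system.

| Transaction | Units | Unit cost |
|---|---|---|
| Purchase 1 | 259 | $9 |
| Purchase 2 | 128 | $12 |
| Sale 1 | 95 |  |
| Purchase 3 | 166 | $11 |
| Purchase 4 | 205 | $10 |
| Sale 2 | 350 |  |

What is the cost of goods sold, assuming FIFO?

COGS = $4,505

Sale 1 (95) [FIFO — oldest first]: 95 @ $9 = $855
Sale 2 (350) [FIFO — oldest first]: 164 @ $9 + 128 @ $12 + 58 @ $11 = $3,650
Total COGS = $855 + $3,650 = $4,505
Ending inventory: 108 @ $11 + 205 @ $10 = $3,238
Check: goods available $7,743 = COGS $4,505 + ending $3,238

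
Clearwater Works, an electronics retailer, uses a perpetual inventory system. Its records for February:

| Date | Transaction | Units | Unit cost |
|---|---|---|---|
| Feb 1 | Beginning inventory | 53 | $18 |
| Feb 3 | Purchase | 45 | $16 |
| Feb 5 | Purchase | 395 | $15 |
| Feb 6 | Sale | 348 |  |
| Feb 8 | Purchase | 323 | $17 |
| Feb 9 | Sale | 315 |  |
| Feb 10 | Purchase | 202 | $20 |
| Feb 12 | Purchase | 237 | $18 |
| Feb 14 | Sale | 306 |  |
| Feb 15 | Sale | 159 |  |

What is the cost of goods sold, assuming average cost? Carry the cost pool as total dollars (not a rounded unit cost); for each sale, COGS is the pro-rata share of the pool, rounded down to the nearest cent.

COGS = $19,072.28

After Feb 1: 53 on hand, pool $954.00 (≈ $18.0000 each)
After Feb 3: 98 on hand, pool $1,674.00 (≈ $17.0816 each)
After Feb 5: 493 on hand, pool $7,599.00 (≈ $15.4138 each)
Feb 6, sell 348: 348/493 × $7,599.00 → $5,364.00
After Feb 8: 468 on hand, pool $7,726.00 (≈ $16.5085 each)
Feb 9, sell 315: 315/468 × $7,726.00 → $5,200.19
After Feb 10: 355 on hand, pool $6,565.81 (≈ $18.4952 each)
After Feb 12: 592 on hand, pool $10,831.81 (≈ $18.2970 each)
Feb 14, sell 306: 306/592 × $10,831.81 → $5,598.87
Feb 15, sell 159: 159/286 × $5,232.94 → $2,909.22
Total COGS = $5,364.00 + $5,200.19 + $5,598.87 + $2,909.22 = $19,072.28
Ending inventory (cost pool remaining) = $2,323.72
Check: goods available $21,396.00 = COGS $19,072.28 + ending $2,323.72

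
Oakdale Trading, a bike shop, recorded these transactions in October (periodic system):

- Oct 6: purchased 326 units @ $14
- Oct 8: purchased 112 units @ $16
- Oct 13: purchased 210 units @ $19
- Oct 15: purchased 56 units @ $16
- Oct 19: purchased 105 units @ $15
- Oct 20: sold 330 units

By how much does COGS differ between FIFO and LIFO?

$1,054

FIFO COGS: 326 @ $14 + 4 @ $16 = $4,628
LIFO COGS: 105 @ $15 + 56 @ $16 + 169 @ $19 = $5,682
Difference = |$4,628 − $5,682| = $1,054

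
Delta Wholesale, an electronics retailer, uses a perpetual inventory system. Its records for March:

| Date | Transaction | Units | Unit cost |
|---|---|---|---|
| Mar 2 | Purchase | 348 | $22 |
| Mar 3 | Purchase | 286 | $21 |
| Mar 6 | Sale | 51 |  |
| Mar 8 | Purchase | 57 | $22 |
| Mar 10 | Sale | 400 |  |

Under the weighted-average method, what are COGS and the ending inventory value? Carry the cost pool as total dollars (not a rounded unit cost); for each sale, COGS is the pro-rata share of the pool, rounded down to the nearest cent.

After Mar 2: 348 on hand, pool $7,656.00 (≈ $22.0000 each)
After Mar 3: 634 on hand, pool $13,662.00 (≈ $21.5489 each)
Mar 6, sell 51: 51/634 × $13,662.00 → $1,098.99
After Mar 8: 640 on hand, pool $13,817.01 (≈ $21.5891 each)
Mar 10, sell 400: 400/640 × $13,817.01 → $8,635.63
Total COGS = $1,098.99 + $8,635.63 = $9,734.62
Ending inventory (cost pool remaining) = $5,181.38

COGS = $9,734.62; ending inventory = $5,181.38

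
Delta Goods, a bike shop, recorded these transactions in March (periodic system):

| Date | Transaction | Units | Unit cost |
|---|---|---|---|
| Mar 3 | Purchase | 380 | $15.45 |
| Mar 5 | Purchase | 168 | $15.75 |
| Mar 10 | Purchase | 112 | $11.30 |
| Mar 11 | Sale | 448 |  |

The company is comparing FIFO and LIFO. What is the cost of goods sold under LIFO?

COGS = $6,507.20

FIFO COGS: 380 @ $15.45 + 68 @ $15.75 = $6,942.00
LIFO COGS: 112 @ $11.30 + 168 @ $15.75 + 168 @ $15.45 = $6,507.20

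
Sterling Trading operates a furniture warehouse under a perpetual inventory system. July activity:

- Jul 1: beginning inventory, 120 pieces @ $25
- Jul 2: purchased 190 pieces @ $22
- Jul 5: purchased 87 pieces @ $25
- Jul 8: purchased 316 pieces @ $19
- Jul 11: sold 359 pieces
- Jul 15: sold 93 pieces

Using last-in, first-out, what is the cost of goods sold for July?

Jul 11, 359 sold [LIFO — newest first]: 316 @ $19 + 43 @ $25 = $7,079
Jul 15, 93 sold [LIFO — newest first]: 44 @ $25 + 49 @ $22 = $2,178
Total COGS = $7,079 + $2,178 = $9,257
Ending inventory: 120 @ $25 + 141 @ $22 = $6,102

COGS = $9,257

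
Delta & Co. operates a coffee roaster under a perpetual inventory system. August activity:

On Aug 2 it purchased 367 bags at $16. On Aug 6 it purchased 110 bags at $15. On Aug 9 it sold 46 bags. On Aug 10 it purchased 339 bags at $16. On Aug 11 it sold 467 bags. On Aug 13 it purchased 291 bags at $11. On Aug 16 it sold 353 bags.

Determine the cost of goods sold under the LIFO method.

Aug 9, 46 sold [LIFO — newest first]: 46 @ $15 = $690
Aug 11, 467 sold [LIFO — newest first]: 339 @ $16 + 64 @ $15 + 64 @ $16 = $7,408
Aug 16, 353 sold [LIFO — newest first]: 291 @ $11 + 62 @ $16 = $4,193
Total COGS = $690 + $7,408 + $4,193 = $12,291
Ending inventory: 241 @ $16 = $3,856
Check: goods available $16,147 = COGS $12,291 + ending $3,856

COGS = $12,291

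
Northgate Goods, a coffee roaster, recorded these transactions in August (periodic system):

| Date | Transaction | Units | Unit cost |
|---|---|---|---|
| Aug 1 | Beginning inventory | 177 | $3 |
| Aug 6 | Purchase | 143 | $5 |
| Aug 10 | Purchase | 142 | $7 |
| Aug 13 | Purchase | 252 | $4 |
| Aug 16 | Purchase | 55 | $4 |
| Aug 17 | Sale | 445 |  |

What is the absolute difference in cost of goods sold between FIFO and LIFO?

FIFO COGS: 177 @ $3 + 143 @ $5 + 125 @ $7 = $2,121
LIFO COGS: 55 @ $4 + 252 @ $4 + 138 @ $7 = $2,194
Difference = |$2,121 − $2,194| = $73

$73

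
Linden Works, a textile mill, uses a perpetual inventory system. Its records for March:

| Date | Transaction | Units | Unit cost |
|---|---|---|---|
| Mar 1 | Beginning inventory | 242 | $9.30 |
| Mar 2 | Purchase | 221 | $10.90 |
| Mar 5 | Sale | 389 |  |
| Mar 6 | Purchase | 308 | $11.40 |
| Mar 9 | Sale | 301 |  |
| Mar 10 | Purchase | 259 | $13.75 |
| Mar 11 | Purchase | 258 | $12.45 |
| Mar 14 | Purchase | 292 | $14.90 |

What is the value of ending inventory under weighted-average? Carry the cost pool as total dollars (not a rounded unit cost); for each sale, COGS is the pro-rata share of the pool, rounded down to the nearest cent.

After Mar 1: 242 on hand, pool $2,250.60 (≈ $9.3000 each)
After Mar 2: 463 on hand, pool $4,659.50 (≈ $10.0637 each)
Mar 5, sell 389: 389/463 × $4,659.50 → $3,914.78
After Mar 6: 382 on hand, pool $4,255.92 (≈ $11.1412 each)
Mar 9, sell 301: 301/382 × $4,255.92 → $3,353.48
After Mar 10: 340 on hand, pool $4,463.69 (≈ $13.1285 each)
After Mar 11: 598 on hand, pool $7,675.79 (≈ $12.8358 each)
After Mar 14: 890 on hand, pool $12,026.59 (≈ $13.5130 each)
Total COGS = $3,914.78 + $3,353.48 = $7,268.26
Ending inventory (cost pool remaining) = $12,026.59
Check: goods available $19,294.85 = COGS $7,268.26 + ending $12,026.59

Ending inventory = $12,026.59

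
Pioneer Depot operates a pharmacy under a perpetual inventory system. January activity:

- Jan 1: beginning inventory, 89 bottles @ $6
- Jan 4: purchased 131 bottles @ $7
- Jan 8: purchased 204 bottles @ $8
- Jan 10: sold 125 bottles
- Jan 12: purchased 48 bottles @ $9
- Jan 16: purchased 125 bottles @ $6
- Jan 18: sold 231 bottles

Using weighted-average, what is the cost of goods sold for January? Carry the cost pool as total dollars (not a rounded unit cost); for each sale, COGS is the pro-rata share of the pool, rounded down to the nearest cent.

COGS = $2,551.39

After Jan 1: 89 on hand, pool $534.00 (≈ $6.0000 each)
After Jan 4: 220 on hand, pool $1,451.00 (≈ $6.5955 each)
After Jan 8: 424 on hand, pool $3,083.00 (≈ $7.2712 each)
Jan 10, sell 125: 125/424 × $3,083.00 → $908.90
After Jan 12: 347 on hand, pool $2,606.10 (≈ $7.5104 each)
After Jan 16: 472 on hand, pool $3,356.10 (≈ $7.1104 each)
Jan 18, sell 231: 231/472 × $3,356.10 → $1,642.49
Total COGS = $908.90 + $1,642.49 = $2,551.39
Ending inventory (cost pool remaining) = $1,713.61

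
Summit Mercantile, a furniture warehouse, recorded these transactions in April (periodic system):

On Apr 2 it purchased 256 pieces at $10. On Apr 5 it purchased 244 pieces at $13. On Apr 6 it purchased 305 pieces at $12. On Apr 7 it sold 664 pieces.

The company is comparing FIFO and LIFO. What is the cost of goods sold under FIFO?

FIFO COGS: 256 @ $10 + 244 @ $13 + 164 @ $12 = $7,700
LIFO COGS: 305 @ $12 + 244 @ $13 + 115 @ $10 = $7,982

COGS = $7,700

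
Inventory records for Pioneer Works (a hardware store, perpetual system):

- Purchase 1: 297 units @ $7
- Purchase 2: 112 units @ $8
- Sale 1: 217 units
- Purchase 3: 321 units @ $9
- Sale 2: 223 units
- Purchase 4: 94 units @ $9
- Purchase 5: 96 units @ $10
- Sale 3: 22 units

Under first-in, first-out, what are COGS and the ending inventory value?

Sale 1 (217) [FIFO — oldest first]: 217 @ $7 = $1,519
Sale 2 (223) [FIFO — oldest first]: 80 @ $7 + 112 @ $8 + 31 @ $9 = $1,735
Sale 3 (22) [FIFO — oldest first]: 22 @ $9 = $198
Total COGS = $1,519 + $1,735 + $198 = $3,452
Ending inventory: 268 @ $9 + 94 @ $9 + 96 @ $10 = $4,218

COGS = $3,452; ending inventory = $4,218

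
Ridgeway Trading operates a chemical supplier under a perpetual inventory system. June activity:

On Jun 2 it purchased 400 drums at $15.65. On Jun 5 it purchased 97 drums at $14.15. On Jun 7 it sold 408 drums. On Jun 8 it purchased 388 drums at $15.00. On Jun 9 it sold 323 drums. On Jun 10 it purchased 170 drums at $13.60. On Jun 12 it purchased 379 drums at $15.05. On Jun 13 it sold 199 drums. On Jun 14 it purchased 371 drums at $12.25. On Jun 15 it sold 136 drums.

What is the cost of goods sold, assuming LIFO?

COGS = $15,745.65

Jun 7, 408 sold [LIFO — newest first]: 97 @ $14.15 + 311 @ $15.65 = $6,239.70
Jun 9, 323 sold [LIFO — newest first]: 323 @ $15.00 = $4,845.00
Jun 13, 199 sold [LIFO — newest first]: 199 @ $15.05 = $2,994.95
Jun 15, 136 sold [LIFO — newest first]: 136 @ $12.25 = $1,666.00
Total COGS = $6,239.70 + $4,845.00 + $2,994.95 + $1,666.00 = $15,745.65
Ending inventory: 89 @ $15.65 + 65 @ $15.00 + 170 @ $13.60 + 180 @ $15.05 + 235 @ $12.25 = $10,267.60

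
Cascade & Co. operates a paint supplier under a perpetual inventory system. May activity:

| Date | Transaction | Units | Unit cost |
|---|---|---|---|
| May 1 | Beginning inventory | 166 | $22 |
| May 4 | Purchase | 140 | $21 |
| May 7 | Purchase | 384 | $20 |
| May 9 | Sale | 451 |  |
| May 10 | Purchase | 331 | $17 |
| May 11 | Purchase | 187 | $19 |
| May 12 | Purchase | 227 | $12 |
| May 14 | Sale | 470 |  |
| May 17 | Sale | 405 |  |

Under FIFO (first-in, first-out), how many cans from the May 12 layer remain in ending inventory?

109

May 9, 451 sold [FIFO — oldest first]: 166 @ $22 + 140 @ $21 + 145 @ $20 = $9,492
May 14, 470 sold [FIFO — oldest first]: 239 @ $20 + 231 @ $17 = $8,707
May 17, 405 sold [FIFO — oldest first]: 100 @ $17 + 187 @ $19 + 118 @ $12 = $6,669
Total COGS = $9,492 + $8,707 + $6,669 = $24,868
Ending inventory: 109 @ $12 = $1,308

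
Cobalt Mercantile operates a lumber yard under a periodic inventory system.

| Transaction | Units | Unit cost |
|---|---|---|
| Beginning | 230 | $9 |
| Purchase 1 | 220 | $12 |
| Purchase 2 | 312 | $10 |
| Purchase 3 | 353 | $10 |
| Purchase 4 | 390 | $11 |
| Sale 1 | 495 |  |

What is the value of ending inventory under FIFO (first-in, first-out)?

Sale 1 (495) [FIFO — oldest first]: 230 @ $9 + 220 @ $12 + 45 @ $10 = $5,160
Ending inventory: 267 @ $10 + 353 @ $10 + 390 @ $11 = $10,490
Check: goods available $15,650 = COGS $5,160 + ending $10,490

Ending inventory = $10,490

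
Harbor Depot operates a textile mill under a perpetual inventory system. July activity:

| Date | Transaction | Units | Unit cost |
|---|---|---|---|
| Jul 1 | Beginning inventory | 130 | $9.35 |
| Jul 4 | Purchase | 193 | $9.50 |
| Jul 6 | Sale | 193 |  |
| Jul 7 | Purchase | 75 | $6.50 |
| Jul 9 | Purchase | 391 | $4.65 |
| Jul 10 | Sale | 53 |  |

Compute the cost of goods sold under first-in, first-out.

Jul 6, 193 sold [FIFO — oldest first]: 130 @ $9.35 + 63 @ $9.50 = $1,814.00
Jul 10, 53 sold [FIFO — oldest first]: 53 @ $9.50 = $503.50
Total COGS = $1,814.00 + $503.50 = $2,317.50
Ending inventory: 77 @ $9.50 + 75 @ $6.50 + 391 @ $4.65 = $3,037.15
Check: goods available $5,354.65 = COGS $2,317.50 + ending $3,037.15

COGS = $2,317.50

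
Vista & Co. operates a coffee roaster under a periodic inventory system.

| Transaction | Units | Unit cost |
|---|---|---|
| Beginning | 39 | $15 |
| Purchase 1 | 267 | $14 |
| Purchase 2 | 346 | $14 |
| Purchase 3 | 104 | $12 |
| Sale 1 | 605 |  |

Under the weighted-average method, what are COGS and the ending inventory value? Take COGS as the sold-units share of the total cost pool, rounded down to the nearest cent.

COGS = $8,334.75; ending inventory = $2,080.25

Sale 1, sell 605: 605/756 × $10,415.00 → $8,334.75
Ending inventory (cost pool remaining) = $2,080.25
Check: goods available $10,415.00 = COGS $8,334.75 + ending $2,080.25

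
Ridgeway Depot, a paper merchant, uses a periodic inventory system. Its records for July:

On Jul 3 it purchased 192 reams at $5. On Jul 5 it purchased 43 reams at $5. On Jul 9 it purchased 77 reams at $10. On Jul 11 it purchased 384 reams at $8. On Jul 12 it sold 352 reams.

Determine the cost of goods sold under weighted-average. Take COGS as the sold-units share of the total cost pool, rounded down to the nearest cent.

COGS = $2,537.33

Jul 12, sell 352: 352/696 × $5,017.00 → $2,537.33
Ending inventory (cost pool remaining) = $2,479.67
Check: goods available $5,017.00 = COGS $2,537.33 + ending $2,479.67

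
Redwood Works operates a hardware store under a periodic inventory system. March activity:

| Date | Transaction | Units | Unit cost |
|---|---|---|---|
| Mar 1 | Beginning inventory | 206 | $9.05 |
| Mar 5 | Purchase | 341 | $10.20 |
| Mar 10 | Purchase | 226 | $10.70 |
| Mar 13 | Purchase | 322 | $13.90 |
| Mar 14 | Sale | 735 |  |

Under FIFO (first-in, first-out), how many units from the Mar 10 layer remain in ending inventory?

38

Mar 14, 735 sold [FIFO — oldest first]: 206 @ $9.05 + 341 @ $10.20 + 188 @ $10.70 = $7,354.10
Ending inventory: 38 @ $10.70 + 322 @ $13.90 = $4,882.40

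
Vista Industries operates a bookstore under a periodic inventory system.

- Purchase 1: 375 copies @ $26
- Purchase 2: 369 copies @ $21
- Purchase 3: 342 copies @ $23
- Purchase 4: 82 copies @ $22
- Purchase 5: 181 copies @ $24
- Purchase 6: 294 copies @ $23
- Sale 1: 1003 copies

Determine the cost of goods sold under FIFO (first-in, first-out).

COGS = $23,456

Sale 1 (1003) [FIFO — oldest first]: 375 @ $26 + 369 @ $21 + 259 @ $23 = $23,456
Ending inventory: 83 @ $23 + 82 @ $22 + 181 @ $24 + 294 @ $23 = $14,819
Check: goods available $38,275 = COGS $23,456 + ending $14,819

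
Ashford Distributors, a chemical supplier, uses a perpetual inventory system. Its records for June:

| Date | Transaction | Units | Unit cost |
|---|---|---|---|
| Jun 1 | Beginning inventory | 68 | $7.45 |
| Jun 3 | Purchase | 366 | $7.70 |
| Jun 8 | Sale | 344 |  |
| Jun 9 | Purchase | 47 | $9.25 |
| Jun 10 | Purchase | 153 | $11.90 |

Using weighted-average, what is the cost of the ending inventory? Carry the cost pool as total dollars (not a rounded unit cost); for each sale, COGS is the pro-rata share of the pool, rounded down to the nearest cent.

Ending inventory = $2,944.93

After Jun 1: 68 on hand, pool $506.60 (≈ $7.4500 each)
After Jun 3: 434 on hand, pool $3,324.80 (≈ $7.6608 each)
Jun 8, sell 344: 344/434 × $3,324.80 → $2,635.32
After Jun 9: 137 on hand, pool $1,124.23 (≈ $8.2061 each)
After Jun 10: 290 on hand, pool $2,944.93 (≈ $10.1549 each)
Ending inventory (cost pool remaining) = $2,944.93
Check: goods available $5,580.25 = COGS $2,635.32 + ending $2,944.93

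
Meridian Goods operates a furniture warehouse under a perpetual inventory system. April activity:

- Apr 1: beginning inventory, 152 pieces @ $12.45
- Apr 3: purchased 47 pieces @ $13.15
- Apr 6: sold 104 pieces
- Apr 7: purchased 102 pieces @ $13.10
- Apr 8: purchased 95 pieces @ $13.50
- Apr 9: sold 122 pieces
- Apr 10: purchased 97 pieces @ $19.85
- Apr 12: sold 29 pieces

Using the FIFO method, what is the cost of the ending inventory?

Apr 6, 104 sold [FIFO — oldest first]: 104 @ $12.45 = $1,294.80
Apr 9, 122 sold [FIFO — oldest first]: 48 @ $12.45 + 47 @ $13.15 + 27 @ $13.10 = $1,569.35
Apr 12, 29 sold [FIFO — oldest first]: 29 @ $13.10 = $379.90
Total COGS = $1,294.80 + $1,569.35 + $379.90 = $3,244.05
Ending inventory: 46 @ $13.10 + 95 @ $13.50 + 97 @ $19.85 = $3,810.55
Check: goods available $7,054.60 = COGS $3,244.05 + ending $3,810.55

Ending inventory = $3,810.55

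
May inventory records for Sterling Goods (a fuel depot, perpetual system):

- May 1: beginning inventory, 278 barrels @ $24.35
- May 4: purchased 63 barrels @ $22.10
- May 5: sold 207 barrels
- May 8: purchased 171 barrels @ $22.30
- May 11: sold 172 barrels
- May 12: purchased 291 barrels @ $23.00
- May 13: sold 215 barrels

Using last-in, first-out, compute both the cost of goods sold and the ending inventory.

May 5, 207 sold [LIFO — newest first]: 63 @ $22.10 + 144 @ $24.35 = $4,898.70
May 11, 172 sold [LIFO — newest first]: 171 @ $22.30 + 1 @ $24.35 = $3,837.65
May 13, 215 sold [LIFO — newest first]: 215 @ $23.00 = $4,945.00
Total COGS = $4,898.70 + $3,837.65 + $4,945.00 = $13,681.35
Ending inventory: 133 @ $24.35 + 76 @ $23.00 = $4,986.55

COGS = $13,681.35; ending inventory = $4,986.55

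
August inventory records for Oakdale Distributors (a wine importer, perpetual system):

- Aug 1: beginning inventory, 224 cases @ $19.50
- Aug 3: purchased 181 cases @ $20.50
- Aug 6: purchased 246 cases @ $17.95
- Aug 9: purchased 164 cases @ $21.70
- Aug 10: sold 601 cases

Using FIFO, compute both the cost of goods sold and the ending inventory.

Aug 10, 601 sold [FIFO — oldest first]: 224 @ $19.50 + 181 @ $20.50 + 196 @ $17.95 = $11,596.70
Ending inventory: 50 @ $17.95 + 164 @ $21.70 = $4,456.30
Check: goods available $16,053.00 = COGS $11,596.70 + ending $4,456.30

COGS = $11,596.70; ending inventory = $4,456.30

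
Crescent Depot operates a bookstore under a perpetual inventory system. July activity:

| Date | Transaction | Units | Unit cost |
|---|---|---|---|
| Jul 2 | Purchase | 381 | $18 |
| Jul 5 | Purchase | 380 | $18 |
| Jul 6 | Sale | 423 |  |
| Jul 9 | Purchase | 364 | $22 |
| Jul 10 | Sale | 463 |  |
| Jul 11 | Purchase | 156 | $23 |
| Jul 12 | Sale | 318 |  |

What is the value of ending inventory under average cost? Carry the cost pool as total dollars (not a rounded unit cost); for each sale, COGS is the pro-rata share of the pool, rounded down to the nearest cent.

Ending inventory = $1,634.69

After Jul 2: 381 on hand, pool $6,858.00 (≈ $18.0000 each)
After Jul 5: 761 on hand, pool $13,698.00 (≈ $18.0000 each)
Jul 6, sell 423: 423/761 × $13,698.00 → $7,614.00
After Jul 9: 702 on hand, pool $14,092.00 (≈ $20.0741 each)
Jul 10, sell 463: 463/702 × $14,092.00 → $9,294.29
After Jul 11: 395 on hand, pool $8,385.71 (≈ $21.2296 each)
Jul 12, sell 318: 318/395 × $8,385.71 → $6,751.02
Total COGS = $7,614.00 + $9,294.29 + $6,751.02 = $23,659.31
Ending inventory (cost pool remaining) = $1,634.69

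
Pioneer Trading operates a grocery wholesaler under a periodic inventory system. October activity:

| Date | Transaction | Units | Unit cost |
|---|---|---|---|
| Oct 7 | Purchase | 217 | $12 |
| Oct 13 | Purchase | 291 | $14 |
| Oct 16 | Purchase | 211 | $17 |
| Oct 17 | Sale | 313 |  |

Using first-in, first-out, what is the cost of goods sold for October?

COGS = $3,948

Oct 17, 313 sold [FIFO — oldest first]: 217 @ $12 + 96 @ $14 = $3,948
Ending inventory: 195 @ $14 + 211 @ $17 = $6,317
Check: goods available $10,265 = COGS $3,948 + ending $6,317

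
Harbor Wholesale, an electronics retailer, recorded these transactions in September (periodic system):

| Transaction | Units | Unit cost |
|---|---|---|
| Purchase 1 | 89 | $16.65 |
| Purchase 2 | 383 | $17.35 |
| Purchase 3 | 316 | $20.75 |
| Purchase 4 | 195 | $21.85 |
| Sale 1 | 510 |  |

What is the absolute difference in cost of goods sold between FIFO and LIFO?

$1,881.60

FIFO COGS: 89 @ $16.65 + 383 @ $17.35 + 38 @ $20.75 = $8,915.40
LIFO COGS: 195 @ $21.85 + 315 @ $20.75 = $10,797.00
Difference = |$8,915.40 − $10,797.00| = $1,881.60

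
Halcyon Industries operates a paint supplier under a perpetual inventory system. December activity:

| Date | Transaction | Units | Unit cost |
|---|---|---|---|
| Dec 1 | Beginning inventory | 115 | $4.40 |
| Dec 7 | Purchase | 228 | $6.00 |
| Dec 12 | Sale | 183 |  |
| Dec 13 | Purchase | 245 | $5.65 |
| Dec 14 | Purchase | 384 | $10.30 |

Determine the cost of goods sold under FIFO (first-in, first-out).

COGS = $914.00

Dec 12, 183 sold [FIFO — oldest first]: 115 @ $4.40 + 68 @ $6.00 = $914.00
Ending inventory: 160 @ $6.00 + 245 @ $5.65 + 384 @ $10.30 = $6,299.45
Check: goods available $7,213.45 = COGS $914.00 + ending $6,299.45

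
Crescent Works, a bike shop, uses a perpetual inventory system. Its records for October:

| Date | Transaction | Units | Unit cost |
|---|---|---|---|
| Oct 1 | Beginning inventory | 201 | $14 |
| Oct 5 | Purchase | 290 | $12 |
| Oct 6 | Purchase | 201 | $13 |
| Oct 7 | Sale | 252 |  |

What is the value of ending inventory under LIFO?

Oct 7, 252 sold [LIFO — newest first]: 201 @ $13 + 51 @ $12 = $3,225
Ending inventory: 201 @ $14 + 239 @ $12 = $5,682

Ending inventory = $5,682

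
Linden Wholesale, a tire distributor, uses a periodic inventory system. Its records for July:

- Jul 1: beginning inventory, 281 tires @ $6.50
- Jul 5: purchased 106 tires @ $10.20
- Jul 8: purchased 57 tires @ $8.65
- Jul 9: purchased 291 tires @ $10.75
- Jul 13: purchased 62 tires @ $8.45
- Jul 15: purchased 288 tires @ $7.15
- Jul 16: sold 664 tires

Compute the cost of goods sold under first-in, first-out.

COGS = $5,765.75

Jul 16, 664 sold [FIFO — oldest first]: 281 @ $6.50 + 106 @ $10.20 + 57 @ $8.65 + 220 @ $10.75 = $5,765.75
Ending inventory: 71 @ $10.75 + 62 @ $8.45 + 288 @ $7.15 = $3,346.35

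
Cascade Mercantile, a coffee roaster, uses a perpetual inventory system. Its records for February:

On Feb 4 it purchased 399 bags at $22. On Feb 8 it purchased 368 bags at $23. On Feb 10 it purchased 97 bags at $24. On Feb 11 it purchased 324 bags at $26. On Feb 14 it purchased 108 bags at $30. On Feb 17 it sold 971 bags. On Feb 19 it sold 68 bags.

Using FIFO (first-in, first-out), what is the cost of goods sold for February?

Feb 17, 971 sold [FIFO — oldest first]: 399 @ $22 + 368 @ $23 + 97 @ $24 + 107 @ $26 = $22,352
Feb 19, 68 sold [FIFO — oldest first]: 68 @ $26 = $1,768
Total COGS = $22,352 + $1,768 = $24,120
Ending inventory: 149 @ $26 + 108 @ $30 = $7,114
Check: goods available $31,234 = COGS $24,120 + ending $7,114

COGS = $24,120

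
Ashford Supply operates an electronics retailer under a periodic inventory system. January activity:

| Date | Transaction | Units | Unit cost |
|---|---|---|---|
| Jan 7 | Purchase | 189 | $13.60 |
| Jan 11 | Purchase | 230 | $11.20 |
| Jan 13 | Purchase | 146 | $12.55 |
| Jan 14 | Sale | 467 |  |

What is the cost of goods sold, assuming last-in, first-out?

COGS = $5,645.90

Jan 14, 467 sold [LIFO — newest first]: 146 @ $12.55 + 230 @ $11.20 + 91 @ $13.60 = $5,645.90
Ending inventory: 98 @ $13.60 = $1,332.80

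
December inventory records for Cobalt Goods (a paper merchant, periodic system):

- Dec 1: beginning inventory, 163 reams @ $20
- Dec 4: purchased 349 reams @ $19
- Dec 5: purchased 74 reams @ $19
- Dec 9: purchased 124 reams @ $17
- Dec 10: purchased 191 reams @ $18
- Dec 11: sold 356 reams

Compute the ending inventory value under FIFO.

Dec 11, 356 sold [FIFO — oldest first]: 163 @ $20 + 193 @ $19 = $6,927
Ending inventory: 156 @ $19 + 74 @ $19 + 124 @ $17 + 191 @ $18 = $9,916

Ending inventory = $9,916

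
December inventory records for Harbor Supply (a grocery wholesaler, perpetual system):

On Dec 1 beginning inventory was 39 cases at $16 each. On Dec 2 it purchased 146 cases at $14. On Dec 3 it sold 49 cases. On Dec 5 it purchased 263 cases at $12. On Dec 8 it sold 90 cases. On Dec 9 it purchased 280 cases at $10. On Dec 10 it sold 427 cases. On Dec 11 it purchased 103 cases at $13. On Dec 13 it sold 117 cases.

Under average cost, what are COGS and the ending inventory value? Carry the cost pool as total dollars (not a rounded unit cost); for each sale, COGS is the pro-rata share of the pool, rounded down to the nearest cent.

COGS = $8,176.31; ending inventory = $1,786.69

After Dec 1: 39 on hand, pool $624.00 (≈ $16.0000 each)
After Dec 2: 185 on hand, pool $2,668.00 (≈ $14.4216 each)
Dec 3, sell 49: 49/185 × $2,668.00 → $706.65
After Dec 5: 399 on hand, pool $5,117.35 (≈ $12.8254 each)
Dec 8, sell 90: 90/399 × $5,117.35 → $1,154.28
After Dec 9: 589 on hand, pool $6,763.07 (≈ $11.4823 each)
Dec 10, sell 427: 427/589 × $6,763.07 → $4,902.93
After Dec 11: 265 on hand, pool $3,199.14 (≈ $12.0722 each)
Dec 13, sell 117: 117/265 × $3,199.14 → $1,412.45
Total COGS = $706.65 + $1,154.28 + $4,902.93 + $1,412.45 = $8,176.31
Ending inventory (cost pool remaining) = $1,786.69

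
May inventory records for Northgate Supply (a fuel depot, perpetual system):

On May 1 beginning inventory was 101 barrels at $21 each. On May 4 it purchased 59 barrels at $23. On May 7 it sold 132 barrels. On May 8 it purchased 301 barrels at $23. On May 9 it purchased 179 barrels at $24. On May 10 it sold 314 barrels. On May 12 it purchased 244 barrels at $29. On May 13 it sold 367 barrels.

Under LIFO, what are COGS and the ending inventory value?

COGS = $20,196; ending inventory = $1,577

May 7, 132 sold [LIFO — newest first]: 59 @ $23 + 73 @ $21 = $2,890
May 10, 314 sold [LIFO — newest first]: 179 @ $24 + 135 @ $23 = $7,401
May 13, 367 sold [LIFO — newest first]: 244 @ $29 + 123 @ $23 = $9,905
Total COGS = $2,890 + $7,401 + $9,905 = $20,196
Ending inventory: 28 @ $21 + 43 @ $23 = $1,577
Check: goods available $21,773 = COGS $20,196 + ending $1,577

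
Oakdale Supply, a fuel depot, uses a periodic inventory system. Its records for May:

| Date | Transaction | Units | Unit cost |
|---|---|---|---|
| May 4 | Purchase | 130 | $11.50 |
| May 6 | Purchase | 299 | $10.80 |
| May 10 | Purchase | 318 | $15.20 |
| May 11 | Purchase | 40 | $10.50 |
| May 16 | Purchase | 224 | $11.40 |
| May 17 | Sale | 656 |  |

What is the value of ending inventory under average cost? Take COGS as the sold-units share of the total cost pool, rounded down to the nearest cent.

May 17, sell 656: 656/1011 × $12,531.40 → $8,131.15
Ending inventory (cost pool remaining) = $4,400.25
Check: goods available $12,531.40 = COGS $8,131.15 + ending $4,400.25

Ending inventory = $4,400.25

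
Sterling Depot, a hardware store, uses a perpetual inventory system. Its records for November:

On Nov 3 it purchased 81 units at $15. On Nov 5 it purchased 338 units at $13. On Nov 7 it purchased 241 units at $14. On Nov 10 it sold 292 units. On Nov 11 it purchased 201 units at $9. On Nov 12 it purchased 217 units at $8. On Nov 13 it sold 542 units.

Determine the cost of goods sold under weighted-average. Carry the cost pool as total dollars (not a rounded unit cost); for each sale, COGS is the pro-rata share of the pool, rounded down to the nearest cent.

After Nov 3: 81 on hand, pool $1,215.00 (≈ $15.0000 each)
After Nov 5: 419 on hand, pool $5,609.00 (≈ $13.3866 each)
After Nov 7: 660 on hand, pool $8,983.00 (≈ $13.6106 each)
Nov 10, sell 292: 292/660 × $8,983.00 → $3,974.29
After Nov 11: 569 on hand, pool $6,817.71 (≈ $11.9819 each)
After Nov 12: 786 on hand, pool $8,553.71 (≈ $10.8826 each)
Nov 13, sell 542: 542/786 × $8,553.71 → $5,898.35
Total COGS = $3,974.29 + $5,898.35 = $9,872.64
Ending inventory (cost pool remaining) = $2,655.36

COGS = $9,872.64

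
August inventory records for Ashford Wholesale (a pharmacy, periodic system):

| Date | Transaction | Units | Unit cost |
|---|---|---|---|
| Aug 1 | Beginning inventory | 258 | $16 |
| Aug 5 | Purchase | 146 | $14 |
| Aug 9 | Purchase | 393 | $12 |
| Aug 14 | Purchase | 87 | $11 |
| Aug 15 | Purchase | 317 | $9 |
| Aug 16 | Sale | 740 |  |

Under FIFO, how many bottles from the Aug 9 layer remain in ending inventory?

57

Aug 16, 740 sold [FIFO — oldest first]: 258 @ $16 + 146 @ $14 + 336 @ $12 = $10,204
Ending inventory: 57 @ $12 + 87 @ $11 + 317 @ $9 = $4,494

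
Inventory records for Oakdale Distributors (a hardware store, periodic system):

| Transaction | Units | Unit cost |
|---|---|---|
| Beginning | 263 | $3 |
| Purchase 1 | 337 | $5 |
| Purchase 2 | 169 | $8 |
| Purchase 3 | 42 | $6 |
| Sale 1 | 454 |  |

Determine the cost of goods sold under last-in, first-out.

Sale 1 (454) [LIFO — newest first]: 42 @ $6 + 169 @ $8 + 243 @ $5 = $2,819
Ending inventory: 263 @ $3 + 94 @ $5 = $1,259
Check: goods available $4,078 = COGS $2,819 + ending $1,259

COGS = $2,819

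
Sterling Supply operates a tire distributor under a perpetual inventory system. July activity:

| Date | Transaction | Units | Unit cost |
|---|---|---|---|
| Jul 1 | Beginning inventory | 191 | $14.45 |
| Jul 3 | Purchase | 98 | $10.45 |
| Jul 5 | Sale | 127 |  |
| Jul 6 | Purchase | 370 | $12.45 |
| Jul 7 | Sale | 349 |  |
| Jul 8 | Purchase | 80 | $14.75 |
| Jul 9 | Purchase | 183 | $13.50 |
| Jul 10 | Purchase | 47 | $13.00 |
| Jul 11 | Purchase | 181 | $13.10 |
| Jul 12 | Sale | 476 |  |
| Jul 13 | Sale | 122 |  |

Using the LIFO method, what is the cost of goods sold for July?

Jul 5, 127 sold [LIFO — newest first]: 98 @ $10.45 + 29 @ $14.45 = $1,443.15
Jul 7, 349 sold [LIFO — newest first]: 349 @ $12.45 = $4,345.05
Jul 12, 476 sold [LIFO — newest first]: 181 @ $13.10 + 47 @ $13.00 + 183 @ $13.50 + 65 @ $14.75 = $6,411.35
Jul 13, 122 sold [LIFO — newest first]: 15 @ $14.75 + 21 @ $12.45 + 86 @ $14.45 = $1,725.40
Total COGS = $1,443.15 + $4,345.05 + $6,411.35 + $1,725.40 = $13,924.95
Ending inventory: 76 @ $14.45 = $1,098.20

COGS = $13,924.95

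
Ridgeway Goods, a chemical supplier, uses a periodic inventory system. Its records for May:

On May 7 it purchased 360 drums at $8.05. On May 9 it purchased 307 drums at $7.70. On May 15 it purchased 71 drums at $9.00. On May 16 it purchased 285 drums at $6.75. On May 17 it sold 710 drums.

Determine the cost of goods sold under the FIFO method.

COGS = $5,648.90

May 17, 710 sold [FIFO — oldest first]: 360 @ $8.05 + 307 @ $7.70 + 43 @ $9.00 = $5,648.90
Ending inventory: 28 @ $9.00 + 285 @ $6.75 = $2,175.75
Check: goods available $7,824.65 = COGS $5,648.90 + ending $2,175.75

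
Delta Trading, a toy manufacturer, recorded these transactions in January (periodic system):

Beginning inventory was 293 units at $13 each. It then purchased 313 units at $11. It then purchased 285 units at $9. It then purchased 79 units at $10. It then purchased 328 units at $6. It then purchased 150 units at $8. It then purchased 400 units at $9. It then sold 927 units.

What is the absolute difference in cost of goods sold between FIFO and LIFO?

FIFO COGS: 293 @ $13 + 313 @ $11 + 285 @ $9 + 36 @ $10 = $10,177
LIFO COGS: 400 @ $9 + 150 @ $8 + 328 @ $6 + 49 @ $10 = $7,258
Difference = |$10,177 − $7,258| = $2,919

$2,919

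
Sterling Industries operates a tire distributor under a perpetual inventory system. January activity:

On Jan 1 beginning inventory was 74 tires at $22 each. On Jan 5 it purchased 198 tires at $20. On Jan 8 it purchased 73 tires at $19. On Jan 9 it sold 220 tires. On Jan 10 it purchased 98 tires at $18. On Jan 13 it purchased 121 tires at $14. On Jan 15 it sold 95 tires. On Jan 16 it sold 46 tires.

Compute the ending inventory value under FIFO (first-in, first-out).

Jan 9, 220 sold [FIFO — oldest first]: 74 @ $22 + 146 @ $20 = $4,548
Jan 15, 95 sold [FIFO — oldest first]: 52 @ $20 + 43 @ $19 = $1,857
Jan 16, 46 sold [FIFO — oldest first]: 30 @ $19 + 16 @ $18 = $858
Total COGS = $4,548 + $1,857 + $858 = $7,263
Ending inventory: 82 @ $18 + 121 @ $14 = $3,170

Ending inventory = $3,170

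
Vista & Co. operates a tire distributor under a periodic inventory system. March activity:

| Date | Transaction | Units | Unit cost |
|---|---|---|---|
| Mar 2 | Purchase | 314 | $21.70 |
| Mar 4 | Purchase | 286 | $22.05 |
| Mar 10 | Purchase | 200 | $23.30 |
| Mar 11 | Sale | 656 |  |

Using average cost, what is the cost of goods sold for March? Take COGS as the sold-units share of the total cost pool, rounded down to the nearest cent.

Mar 11, sell 656: 656/800 × $17,780.10 → $14,579.68
Ending inventory (cost pool remaining) = $3,200.42
Check: goods available $17,780.10 = COGS $14,579.68 + ending $3,200.42

COGS = $14,579.68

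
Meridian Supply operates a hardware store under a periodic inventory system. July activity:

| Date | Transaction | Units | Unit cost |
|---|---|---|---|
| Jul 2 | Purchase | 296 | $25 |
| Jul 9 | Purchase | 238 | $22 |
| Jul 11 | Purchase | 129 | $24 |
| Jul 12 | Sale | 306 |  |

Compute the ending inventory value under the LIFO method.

Jul 12, 306 sold [LIFO — newest first]: 129 @ $24 + 177 @ $22 = $6,990
Ending inventory: 296 @ $25 + 61 @ $22 = $8,742
Check: goods available $15,732 = COGS $6,990 + ending $8,742

Ending inventory = $8,742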